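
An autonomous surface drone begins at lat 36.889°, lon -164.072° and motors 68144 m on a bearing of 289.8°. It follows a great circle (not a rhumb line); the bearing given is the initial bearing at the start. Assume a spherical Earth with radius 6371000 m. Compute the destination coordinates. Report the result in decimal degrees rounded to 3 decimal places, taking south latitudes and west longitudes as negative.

latitude 37.094°, longitude -164.795°

δ = 68144/6371000 = 0.010696 rad (0.6128°).
Converting: φ₁ = 0.643835 rad, θ = 5.057964 rad.
Destination latitude: φ₂ = arcsin( sin φ₁ cos δ + cos φ₁ sin δ cos θ ) = arcsin(0.603130) = 37.094°.
Then Δλ = atan2(-0.008049, 0.637904) = -0.012617 rad, from sin θ sin δ cos φ₁ over cos δ − sin φ₁ sin φ₂.
Hence λ₂ = -164.072° + -0.723° = -164.795°.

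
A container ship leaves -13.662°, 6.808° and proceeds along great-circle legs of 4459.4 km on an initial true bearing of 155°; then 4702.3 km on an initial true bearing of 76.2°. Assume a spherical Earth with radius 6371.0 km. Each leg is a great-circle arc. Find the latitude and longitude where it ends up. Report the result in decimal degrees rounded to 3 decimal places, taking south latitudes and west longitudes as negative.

Apply the spherical direct solution leg by leg, carrying full precision between legs.
Leg 1: from (-13.662°, 6.808°), δ = 4459.4/6371 = 0.699953 rad, θ = 155° → φ = -48.415°, λ = 31.023°.
Leg 2: from (-48.415°, 31.023°), δ = 4702.3/6371 = 0.738079 rad, θ = 76.2° → φ = -26.538°, λ = 77.943°.

latitude -26.538°, longitude 77.943°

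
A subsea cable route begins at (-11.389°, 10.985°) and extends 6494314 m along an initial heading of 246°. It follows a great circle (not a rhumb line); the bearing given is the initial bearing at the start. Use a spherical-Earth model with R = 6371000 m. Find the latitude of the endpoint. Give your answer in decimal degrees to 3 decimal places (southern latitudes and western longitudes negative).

latitude -26.301°

Angular distance δ = d/R = 6494314 / 6371000 = 1.019356 rad.
Start latitude φ₁ = -0.198776 rad; initial bearing θ = 4.293510 rad.
Destination latitude: φ₂ = arcsin( sin φ₁ cos δ + cos φ₁ sin δ cos θ ) = arcsin(-0.443081) = -26.301°.
Then Δλ = atan2(-0.762809, 0.436420) = -1.051127 rad, from sin θ sin δ cos φ₁ over cos δ − sin φ₁ sin φ₂.
λ₂ = λ₁ + Δλ = -49.240°.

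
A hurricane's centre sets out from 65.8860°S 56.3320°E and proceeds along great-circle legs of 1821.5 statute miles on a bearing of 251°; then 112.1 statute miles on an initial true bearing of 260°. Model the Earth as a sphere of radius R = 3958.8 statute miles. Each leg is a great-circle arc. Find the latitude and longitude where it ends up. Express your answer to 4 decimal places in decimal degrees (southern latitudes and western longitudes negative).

latitude -61.5085°, longitude -7.8750°

Apply the spherical direct solution leg by leg, carrying full precision between legs.
Leg 1: from (-65.8860°, 56.3320°), δ = 1821.5/3958.8 = 0.460114 rad, θ = 251° → φ = -61.2677°, λ = -4.5241°.
Leg 2: from (-61.2677°, -4.5241°), δ = 112.1/3958.8 = 0.028317 rad, θ = 260° → φ = -61.5085°, λ = -7.8750°.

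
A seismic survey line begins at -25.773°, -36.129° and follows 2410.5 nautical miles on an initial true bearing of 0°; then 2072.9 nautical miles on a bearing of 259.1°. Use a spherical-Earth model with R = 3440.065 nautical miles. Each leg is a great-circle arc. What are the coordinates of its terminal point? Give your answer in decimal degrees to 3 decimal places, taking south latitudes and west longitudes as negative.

latitude 5.781°, longitude -70.142°

Apply the spherical direct solution leg by leg, carrying full precision between legs.
Leg 1: from (-25.773°, -36.129°), δ = 2410.5/3440.065 = 0.700714 rad, θ = 0° → φ = 14.375°, λ = -36.129°.
Leg 2: from (14.375°, -36.129°), δ = 2072.9/3440.065 = 0.602576 rad, θ = 259.1° → φ = 5.781°, λ = -70.142°.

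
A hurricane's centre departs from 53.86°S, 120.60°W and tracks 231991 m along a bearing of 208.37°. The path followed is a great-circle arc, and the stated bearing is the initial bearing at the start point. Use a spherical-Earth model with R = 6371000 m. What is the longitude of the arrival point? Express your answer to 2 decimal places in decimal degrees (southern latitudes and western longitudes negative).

Angular distance δ = d/R = 231991 / 6371000 = 0.036414 rad.
Converting: φ₁ = -0.940034 rad, θ = 3.636743 rad.
sin φ₂ = sin φ₁ cos δ + cos φ₁ sin δ cos θ = (-0.807578)(0.999337) + (0.589760)(0.036406)(-0.879897) = -0.825935
φ₂ = asin(-0.825935) = -0.971858 rad = -55.68°.
Then Δλ = atan2(-0.010202, 0.332330) = -0.030689 rad, from sin θ sin δ cos φ₁ over cos δ − sin φ₁ sin φ₂.
λ₂ = -120.60° + -1.76° = -122.36°.

longitude -122.36°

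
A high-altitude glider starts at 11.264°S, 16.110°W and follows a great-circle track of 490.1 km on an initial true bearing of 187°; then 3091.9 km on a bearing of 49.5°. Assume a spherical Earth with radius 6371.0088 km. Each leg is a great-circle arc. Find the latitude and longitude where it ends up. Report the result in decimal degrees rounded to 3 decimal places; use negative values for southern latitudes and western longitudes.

Apply the spherical direct solution leg by leg, carrying full precision between legs.
Leg 1: from (-11.264°, -16.110°), δ = 490.1/6371.0088 = 0.076927 rad, θ = 187° → φ = -15.638°, λ = -16.667°.
Leg 2: from (-15.638°, -16.667°), δ = 3091.9/6371.0088 = 0.485308 rad, θ = 49.5° → φ = 3.056°, λ = 4.140°.

latitude 3.056°, longitude 4.140°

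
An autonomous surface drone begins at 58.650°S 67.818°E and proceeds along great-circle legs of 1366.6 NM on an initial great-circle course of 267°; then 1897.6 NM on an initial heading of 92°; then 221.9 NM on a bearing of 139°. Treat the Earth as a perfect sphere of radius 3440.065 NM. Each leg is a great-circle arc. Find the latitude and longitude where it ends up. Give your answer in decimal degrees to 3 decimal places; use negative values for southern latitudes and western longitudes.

Apply the spherical direct solution leg by leg, carrying full precision between legs.
Leg 1: from (-58.650°, 67.818°), δ = 1366.6/3440.065 = 0.397260 rad, θ = 267° → φ = -52.943°, λ = 27.941°.
Leg 2: from (-52.943°, 27.941°), δ = 1897.6/3440.065 = 0.551617 rad, θ = 92° → φ = -43.685°, λ = 74.348°.
Leg 3: from (-43.685°, 74.348°), δ = 221.9/3440.065 = 0.064505 rad, θ = 139° → φ = -46.422°, λ = 77.865°.

latitude -46.422°, longitude 77.865°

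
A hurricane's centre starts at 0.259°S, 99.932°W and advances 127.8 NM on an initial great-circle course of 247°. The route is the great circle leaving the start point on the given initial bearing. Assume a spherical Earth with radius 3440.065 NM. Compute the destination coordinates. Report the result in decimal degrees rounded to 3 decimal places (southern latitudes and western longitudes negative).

The arc subtends δ = 127.8/3440.065 = 0.037150 rad at the centre.
Start latitude φ₁ = -0.004520 rad; initial bearing θ = 4.310963 rad.
Destination latitude: φ₂ = arcsin( sin φ₁ cos δ + cos φ₁ sin δ cos θ ) = arcsin(-0.019030) = -1.090°.
Δλ = atan2( sin θ sin δ cos φ₁ , cos δ − sin φ₁ sin φ₂ ) = atan2(-0.034189, 0.999224) = -0.034202 rad = -1.960°.
λ₂ = -99.932° + -1.960° = -101.892°.

latitude -1.090°, longitude -101.892°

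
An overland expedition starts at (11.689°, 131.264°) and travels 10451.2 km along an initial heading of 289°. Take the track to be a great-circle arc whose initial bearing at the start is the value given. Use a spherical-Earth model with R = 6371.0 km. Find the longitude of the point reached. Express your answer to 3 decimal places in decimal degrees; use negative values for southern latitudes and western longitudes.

δ = 10451.2/6371 = 1.640433 rad (93.9899°).
Start latitude φ₁ = 0.204012 rad; initial bearing θ = 5.044002 rad.
sin φ₂ = sin φ₁ cos δ + cos φ₁ sin δ cos θ = (0.202599)(-0.069581) + (0.979262)(0.997576)(0.325568) = 0.303947
φ₂ = asin(0.303947) = 0.308833 rad = 17.695°.
Then Δλ = atan2(-0.923666, -0.131160) = -1.711853 rad, from sin θ sin δ cos φ₁ over cos δ − sin φ₁ sin φ₂.
Hence λ₂ = 131.264° + -98.082° = 33.182°.

longitude 33.182°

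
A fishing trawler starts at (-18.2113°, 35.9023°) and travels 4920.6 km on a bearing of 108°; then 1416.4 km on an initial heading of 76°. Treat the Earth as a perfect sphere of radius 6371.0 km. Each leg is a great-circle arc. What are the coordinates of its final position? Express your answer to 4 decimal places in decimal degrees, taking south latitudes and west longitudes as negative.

Apply the spherical direct solution leg by leg, carrying full precision between legs.
Leg 1: from (-18.2113°, 35.9023°), δ = 4920.6/6371 = 0.772343 rad, θ = 108° → φ = -25.3843°, λ = 83.1744°.
Leg 2: from (-25.3843°, 83.1744°), δ = 1416.4/6371 = 0.222320 rad, θ = 76° → φ = -21.7123°, λ = 96.4880°.

latitude -21.7123°, longitude 96.4880°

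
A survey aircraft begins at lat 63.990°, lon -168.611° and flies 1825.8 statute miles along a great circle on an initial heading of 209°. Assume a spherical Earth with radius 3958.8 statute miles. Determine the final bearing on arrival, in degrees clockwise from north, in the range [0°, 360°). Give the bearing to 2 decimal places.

δ = 1825.8/3958.8 = 0.461200 rad (26.4248°).
Converting: φ₁ = 1.116836 rad, θ = 3.647738 rad.
Destination latitude: φ₂ = arcsin( sin φ₁ cos δ + cos φ₁ sin δ cos θ ) = arcsin(0.634132) = 39.356°.
Then Δλ = atan2(-0.094613, 0.325613) = -0.282782 rad, from sin θ sin δ cos φ₁ over cos δ − sin φ₁ sin φ₂.
λ₂ = -168.611° + -16.202° = -184.813°, normalized to (−180°, 180°] → 175.187°.
The forward bearing on arrival equals the back-azimuth from the destination plus 180°.
Back-azimuth from P₂ (39.36°, 175.19°) to P₁ (63.99°, -168.61°), with Δλ' = λ₁ − λ₂ = -343.80°: atan2( sin Δλ' cos φ₁ , cos φ₂ sin φ₁ − sin φ₂ cos φ₁ cos Δλ' ) = 15.96°.
Final bearing = (15.96° + 180°) mod 360° = 195.96°.

final bearing 195.96°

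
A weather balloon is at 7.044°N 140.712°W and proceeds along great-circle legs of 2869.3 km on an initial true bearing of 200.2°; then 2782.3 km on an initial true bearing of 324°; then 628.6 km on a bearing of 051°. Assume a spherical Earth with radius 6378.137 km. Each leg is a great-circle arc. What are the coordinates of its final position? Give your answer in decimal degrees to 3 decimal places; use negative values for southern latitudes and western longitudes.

latitude 6.960°, longitude -159.740°

Apply the spherical direct solution leg by leg, carrying full precision between legs.
Leg 1: from (7.044°, -140.712°), δ = 2869.3/6378.137 = 0.449865 rad, θ = 200.2° → φ = -17.133°, λ = -149.752°.
Leg 2: from (-17.133°, -149.752°), δ = 2782.3/6378.137 = 0.436225 rad, θ = 324° → φ = 3.420°, λ = -164.158°.
Leg 3: from (3.420°, -164.158°), δ = 628.6/6378.137 = 0.098555 rad, θ = 51° → φ = 6.960°, λ = -159.740°.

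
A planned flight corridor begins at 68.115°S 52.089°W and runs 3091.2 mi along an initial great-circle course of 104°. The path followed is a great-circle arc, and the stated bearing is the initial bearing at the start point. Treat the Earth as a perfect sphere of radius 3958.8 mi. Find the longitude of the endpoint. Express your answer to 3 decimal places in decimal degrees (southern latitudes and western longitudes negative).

Angular distance δ = d/R = 3091.2 / 3958.8 = 0.780843 rad.
With φ₁ = -68.115° = -1.188831 rad and θ = 104° = 1.815142 rad:
Applying the spherical law of cosines for sides, sin φ₂ = sin φ₁ cos δ + cos φ₁ sin δ cos θ = -0.722603, so φ₂ = -46.270°.
Then Δλ = atan2(0.254574, 0.039793) = 1.415739 rad, from sin θ sin δ cos φ₁ over cos δ − sin φ₁ sin φ₂.
Hence λ₂ = -52.089° + 81.116° = 29.027°.

longitude 29.027°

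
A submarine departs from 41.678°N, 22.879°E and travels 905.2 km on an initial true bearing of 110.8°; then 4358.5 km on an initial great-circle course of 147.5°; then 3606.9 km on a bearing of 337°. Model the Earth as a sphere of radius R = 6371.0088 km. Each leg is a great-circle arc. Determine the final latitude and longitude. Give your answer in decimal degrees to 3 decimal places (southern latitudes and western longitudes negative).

Apply the spherical direct solution leg by leg, carrying full precision between legs.
Leg 1: from (41.678°, 22.879°), δ = 905.2/6371.0088 = 0.142081 rad, θ = 110.8° → φ = 38.366°, λ = 32.599°.
Leg 2: from (38.366°, 32.599°), δ = 4358.5/6371.0088 = 0.684115 rad, θ = 147.5° → φ = 3.618°, λ = 52.491°.
Leg 3: from (3.618°, 52.491°), δ = 3606.9/6371.0088 = 0.566143 rad, θ = 337° → φ = 33.094°, λ = 38.004°.

latitude 33.094°, longitude 38.004°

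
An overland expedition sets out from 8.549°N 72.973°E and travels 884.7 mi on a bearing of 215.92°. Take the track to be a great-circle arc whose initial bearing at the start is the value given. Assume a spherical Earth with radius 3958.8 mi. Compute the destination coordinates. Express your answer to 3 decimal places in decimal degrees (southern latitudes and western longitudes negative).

latitude -1.864°, longitude 65.499°

Angular distance δ = d/R = 884.7 / 3958.8 = 0.223477 rad.
With φ₁ = 8.549° = 0.149208 rad and θ = 215.92° = 3.768515 rad:
sin φ₂ = sin φ₁ cos δ + cos φ₁ sin δ cos θ = (0.148655)(0.975133) + (0.988889)(0.221621)(-0.809837) = -0.032524
φ₂ = asin(-0.032524) = -0.032530 rad = -1.864°.
For the longitude increment, Δλ = atan2( sin θ sin δ cos φ₁, cos δ − sin φ₁ sin φ₂ ) = atan2(-0.128571, 0.979968) = -7.474°.
Hence λ₂ = 72.973° + -7.474° = 65.499°.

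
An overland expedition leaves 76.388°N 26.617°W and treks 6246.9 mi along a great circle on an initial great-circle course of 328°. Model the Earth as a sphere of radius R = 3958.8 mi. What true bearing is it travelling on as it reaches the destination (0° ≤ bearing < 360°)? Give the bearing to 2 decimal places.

final bearing 187.30°

Angular distance δ = d/R = 6246.9 / 3958.8 = 1.577978 rad.
With φ₁ = 76.388° = 1.333222 rad and θ = 328° = 5.724680 rad:
sin φ₂ = sin φ₁ cos δ + cos φ₁ sin δ cos θ = (0.971912)(-0.007182) + (0.235346)(0.999974)(0.848048) = 0.192599
φ₂ = asin(0.192599) = 0.193810 rad = 11.105°.
Δλ = atan2( sin θ sin δ cos φ₁ , cos δ − sin φ₁ sin φ₂ ) = atan2(-0.124711, -0.194371) = -2.571136 rad = -147.315°.
λ₂ = -26.617° + -147.315° = -173.932°.
The forward bearing on arrival equals the back-azimuth from the destination plus 180°.
Back-azimuth from P₂ (11.10°, -173.93°) to P₁ (76.39°, -26.62°), with Δλ' = λ₁ − λ₂ = 147.32°: atan2( sin Δλ' cos φ₁ , cos φ₂ sin φ₁ − sin φ₂ cos φ₁ cos Δλ' ) = 7.30°.
Final bearing = (7.30° + 180°) mod 360° = 187.30°.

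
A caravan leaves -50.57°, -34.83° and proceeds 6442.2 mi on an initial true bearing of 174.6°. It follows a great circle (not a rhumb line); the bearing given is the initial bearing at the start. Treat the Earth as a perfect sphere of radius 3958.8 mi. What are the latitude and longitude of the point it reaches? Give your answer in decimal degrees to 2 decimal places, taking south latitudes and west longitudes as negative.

Angular distance δ = d/R = 6442.2 / 3958.8 = 1.627311 rad.
Converting: φ₁ = -0.882613 rad, θ = 3.047345 rad.
Destination latitude: φ₂ = arcsin( sin φ₁ cos δ + cos φ₁ sin δ cos θ ) = arcsin(-0.587678) = -35.99°.
Δλ = atan2( sin θ sin δ cos φ₁ , cos δ − sin φ₁ sin φ₂ ) = atan2(0.059676, -0.510408) = 3.025203 rad = 173.33°.
Hence λ₂ = -34.83° + 173.33° = 138.50°.

latitude -35.99°, longitude 138.50°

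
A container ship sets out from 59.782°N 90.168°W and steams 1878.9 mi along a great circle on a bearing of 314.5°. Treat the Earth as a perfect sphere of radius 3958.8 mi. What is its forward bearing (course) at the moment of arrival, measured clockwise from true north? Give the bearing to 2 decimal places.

The arc subtends δ = 1878.9/3958.8 = 0.474614 rad at the centre.
With φ₁ = 59.782° = 1.043393 rad and θ = 314.5° = 5.489060 rad:
sin φ₂ = sin φ₁ cos δ + cos φ₁ sin δ cos θ = (0.864117)(0.889469) + (0.503291)(0.456995)(0.700909) = 0.929816
φ₂ = asin(0.929816) = 1.193911 rad = 68.406°.
Δλ = atan2( sin θ sin δ cos φ₁ , cos δ − sin φ₁ sin φ₂ ) = atan2(-0.164049, 0.086000) = -1.087949 rad = -62.335°.
λ₂ = -90.168° + -62.335° = -152.503°.
The forward bearing on arrival equals the back-azimuth from the destination plus 180°.
Back-azimuth from P₂ (68.41°, -152.50°) to P₁ (59.78°, -90.17°), with Δλ' = λ₁ − λ₂ = 62.33°: atan2( sin Δλ' cos φ₁ , cos φ₂ sin φ₁ − sin φ₂ cos φ₁ cos Δλ' ) = 77.27°.
Final bearing = (77.27° + 180°) mod 360° = 257.27°.

final bearing 257.27°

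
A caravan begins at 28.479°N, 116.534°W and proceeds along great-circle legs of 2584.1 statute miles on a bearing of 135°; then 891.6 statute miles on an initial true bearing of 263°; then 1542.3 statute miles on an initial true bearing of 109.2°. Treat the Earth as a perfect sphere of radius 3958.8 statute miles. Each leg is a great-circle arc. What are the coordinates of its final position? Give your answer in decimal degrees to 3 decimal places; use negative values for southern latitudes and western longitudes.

Apply the spherical direct solution leg by leg, carrying full precision between legs.
Leg 1: from (28.479°, -116.534°), δ = 2584.1/3958.8 = 0.652748 rad, θ = 135° → φ = 0.075°, λ = -91.100°.
Leg 2: from (0.075°, -91.100°), δ = 891.6/3958.8 = 0.225220 rad, θ = 263° → φ = -1.487°, λ = -103.910°.
Leg 3: from (-1.487°, -103.910°), δ = 1542.3/3958.8 = 0.389588 rad, θ = 109.2° → φ = -8.561°, λ = -82.643°.

latitude -8.561°, longitude -82.643°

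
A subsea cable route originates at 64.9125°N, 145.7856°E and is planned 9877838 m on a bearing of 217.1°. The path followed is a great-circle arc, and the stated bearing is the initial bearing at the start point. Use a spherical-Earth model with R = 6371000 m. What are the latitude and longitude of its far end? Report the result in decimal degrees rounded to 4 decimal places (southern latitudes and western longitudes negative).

latitude -18.6430°, longitude 106.2558°

Central angle δ = d/R = 1.550438 rad.
Start latitude φ₁ = 1.132937 rad; initial bearing θ = 3.789110 rad.
Applying the spherical law of cosines for sides, sin φ₂ = sin φ₁ cos δ + cos φ₁ sin δ cos θ = -0.319670, so φ₂ = -18.6430°.
Δλ = atan2( sin θ sin δ cos φ₁ , cos δ − sin φ₁ sin φ₂ ) = atan2(-0.255708, 0.309870) = -0.689926 rad = -39.5298°.
λ₂ = λ₁ + Δλ = 106.2558°.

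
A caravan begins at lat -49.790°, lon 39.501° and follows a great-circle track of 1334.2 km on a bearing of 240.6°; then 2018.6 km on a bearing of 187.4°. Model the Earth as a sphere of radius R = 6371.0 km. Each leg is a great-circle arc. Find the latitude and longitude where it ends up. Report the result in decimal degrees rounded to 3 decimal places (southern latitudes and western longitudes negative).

latitude -72.246°, longitude 13.821°

Apply the spherical direct solution leg by leg, carrying full precision between legs.
Leg 1: from (-49.790°, 39.501°), δ = 1334.2/6371 = 0.209418 rad, θ = 240.6° → φ = -54.379°, λ = 21.383°.
Leg 2: from (-54.379°, 21.383°), δ = 2018.6/6371 = 0.316842 rad, θ = 187.4° → φ = -72.246°, λ = 13.821°.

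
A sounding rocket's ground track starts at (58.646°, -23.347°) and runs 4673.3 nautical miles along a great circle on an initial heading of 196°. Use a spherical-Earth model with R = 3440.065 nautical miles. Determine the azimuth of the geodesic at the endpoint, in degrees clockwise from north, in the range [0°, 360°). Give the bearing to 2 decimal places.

The arc subtends δ = 4673.3/3440.065 = 1.358492 rad at the centre.
With φ₁ = 58.646° = 1.023566 rad and θ = 196° = 3.420845 rad:
sin φ₂ = sin φ₁ cos δ + cos φ₁ sin δ cos θ = (0.853969)(0.210713) + (0.520324)(0.977548)(-0.961262) = -0.308995
φ₂ = asin(-0.308995) = -0.314136 rad = -17.999°.
For the longitude increment, Δλ = atan2( sin θ sin δ cos φ₁, cos δ − sin φ₁ sin φ₂ ) = atan2(-0.140201, 0.474586) = -16.458°.
λ₂ = -23.347° + -16.458° = -39.805°.
The forward bearing on arrival equals the back-azimuth from the destination plus 180°.
Back-azimuth from P₂ (-18.00°, -39.81°) to P₁ (58.65°, -23.35°), with Δλ' = λ₁ − λ₂ = 16.46°: atan2( sin Δλ' cos φ₁ , cos φ₂ sin φ₁ − sin φ₂ cos φ₁ cos Δλ' ) = 8.67°.
Final bearing = (8.67° + 180°) mod 360° = 188.67°.

final bearing 188.67°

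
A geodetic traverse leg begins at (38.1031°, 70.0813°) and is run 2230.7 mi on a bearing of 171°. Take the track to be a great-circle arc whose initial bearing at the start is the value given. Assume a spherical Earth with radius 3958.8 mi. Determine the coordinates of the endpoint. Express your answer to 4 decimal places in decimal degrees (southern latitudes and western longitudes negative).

latitude 6.1162°, longitude 74.9018°

Central angle δ = d/R = 0.563479 rad.
Converting: φ₁ = 0.665025 rad, θ = 2.984513 rad.
sin φ₂ = sin φ₁ cos δ + cos φ₁ sin δ cos θ = (0.617078)(0.845402) + (0.786902)(0.534130)(-0.987688) = 0.106546
φ₂ = asin(0.106546) = 0.106749 rad = 6.1162°.
Δλ = atan2( sin θ sin δ cos φ₁ , cos δ − sin φ₁ sin φ₂ ) = atan2(0.065751, 0.779655) = 0.084134 rad = 4.8205°.
λ₂ = 70.0813° + 4.8205° = 74.9018°.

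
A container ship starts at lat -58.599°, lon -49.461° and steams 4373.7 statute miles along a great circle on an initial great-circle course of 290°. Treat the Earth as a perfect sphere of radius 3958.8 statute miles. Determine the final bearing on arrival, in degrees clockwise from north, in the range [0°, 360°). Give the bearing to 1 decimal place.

final bearing 329.8°

Central angle δ = d/R = 1.104804 rad.
Converting: φ₁ = -1.022745 rad, θ = 5.061455 rad.
sin φ₂ = sin φ₁ cos δ + cos φ₁ sin δ cos θ = (-0.853542)(0.449309) + (0.521025)(0.893376)(0.342020) = -0.224304
φ₂ = asin(-0.224304) = -0.226228 rad = -12.962°.
Then Δλ = atan2(-0.437400, 0.257857) = -1.038117 rad, from sin θ sin δ cos φ₁ over cos δ − sin φ₁ sin φ₂.
λ₂ = λ₁ + Δλ = -108.941°.
The forward bearing on arrival equals the back-azimuth from the destination plus 180°.
Back-azimuth from P₂ (-13.0°, -108.9°) to P₁ (-58.6°, -49.5°), with Δλ' = λ₁ − λ₂ = 59.5°: atan2( sin Δλ' cos φ₁ , cos φ₂ sin φ₁ − sin φ₂ cos φ₁ cos Δλ' ) = 149.8°.
Final bearing = (149.8° + 180°) mod 360° = 329.8°.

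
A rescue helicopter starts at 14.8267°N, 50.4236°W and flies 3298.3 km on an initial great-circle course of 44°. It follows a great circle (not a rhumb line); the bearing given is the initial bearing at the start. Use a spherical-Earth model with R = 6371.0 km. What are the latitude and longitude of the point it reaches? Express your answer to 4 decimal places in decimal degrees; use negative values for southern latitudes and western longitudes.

δ = 3298.3/6371 = 0.517705 rad (29.6623°).
Start latitude φ₁ = 0.258775 rad; initial bearing θ = 0.767945 rad.
Destination latitude: φ₂ = arcsin( sin φ₁ cos δ + cos φ₁ sin δ cos θ ) = arcsin(0.566502) = 34.5067°.
For the longitude increment, Δλ = atan2( sin θ sin δ cos φ₁, cos δ − sin φ₁ sin φ₂ ) = atan2(0.332331, 0.723991) = 24.6564°.
λ₂ = λ₁ + Δλ = -25.7672°.

latitude 34.5067°, longitude -25.7672°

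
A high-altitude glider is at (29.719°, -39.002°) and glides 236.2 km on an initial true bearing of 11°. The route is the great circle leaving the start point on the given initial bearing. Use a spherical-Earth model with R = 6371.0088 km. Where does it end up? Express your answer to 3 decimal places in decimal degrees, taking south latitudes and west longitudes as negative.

latitude 31.803°, longitude -38.525°

Central angle δ = d/R = 0.037074 rad.
Converting: φ₁ = 0.518694 rad, θ = 0.191986 rad.
Applying the spherical law of cosines for sides, sin φ₂ = sin φ₁ cos δ + cos φ₁ sin δ cos θ = 0.527005, so φ₂ = 31.803°.
For the longitude increment, Δλ = atan2( sin θ sin δ cos φ₁, cos δ − sin φ₁ sin φ₂ ) = atan2(0.006142, 0.738052) = 0.477°.
λ₂ = -39.002° + 0.477° = -38.525°.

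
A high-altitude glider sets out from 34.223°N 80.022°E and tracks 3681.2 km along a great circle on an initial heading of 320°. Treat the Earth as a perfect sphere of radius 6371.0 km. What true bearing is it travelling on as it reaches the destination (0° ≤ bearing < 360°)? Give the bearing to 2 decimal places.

final bearing 292.80°

The arc subtends δ = 3681.2/6371 = 0.577806 rad at the centre.
Converting: φ₁ = 0.597304 rad, θ = 5.585054 rad.
sin φ₂ = sin φ₁ cos δ + cos φ₁ sin δ cos θ = (0.562415)(0.837663) + (0.826855)(0.546187)(0.766044) = 0.817074
φ₂ = asin(0.817074) = 0.956317 rad = 54.793°.
Then Δλ = atan2(-0.290294, 0.378128) = -0.654741 rad, from sin θ sin δ cos φ₁ over cos δ − sin φ₁ sin φ₂.
Hence λ₂ = 80.022° + -37.514° = 42.508°.
The forward bearing on arrival equals the back-azimuth from the destination plus 180°.
Back-azimuth from P₂ (54.79°, 42.51°) to P₁ (34.22°, 80.02°), with Δλ' = λ₁ − λ₂ = 37.51°: atan2( sin Δλ' cos φ₁ , cos φ₂ sin φ₁ − sin φ₂ cos φ₁ cos Δλ' ) = 112.80°.
Final bearing = (112.80° + 180°) mod 360° = 292.80°.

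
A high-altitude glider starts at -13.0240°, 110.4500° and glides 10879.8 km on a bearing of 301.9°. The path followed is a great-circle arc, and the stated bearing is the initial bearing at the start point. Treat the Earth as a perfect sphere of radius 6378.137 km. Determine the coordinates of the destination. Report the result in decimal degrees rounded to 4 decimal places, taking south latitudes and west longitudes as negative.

latitude 32.7171°, longitude 19.5563°

Central angle δ = d/R = 1.705796 rad.
With φ₁ = -13.0240° = -0.227312 rad and θ = 301.9° = 5.269149 rad:
Applying the spherical law of cosines for sides, sin φ₂ = sin φ₁ cos δ + cos φ₁ sin δ cos θ = 0.540491, so φ₂ = 32.7171°.
Then Δλ = atan2(-0.819607, -0.012785) = -1.586394 rad, from sin θ sin δ cos φ₁ over cos δ − sin φ₁ sin φ₂.
Hence λ₂ = 110.4500° + -90.8937° = 19.5563°.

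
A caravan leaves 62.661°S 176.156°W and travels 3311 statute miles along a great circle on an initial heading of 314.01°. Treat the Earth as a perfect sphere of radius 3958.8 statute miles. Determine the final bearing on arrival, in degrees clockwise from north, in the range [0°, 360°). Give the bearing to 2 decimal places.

The arc subtends δ = 3311/3958.8 = 0.836365 rad at the centre.
Converting: φ₁ = -1.093641 rad, θ = 5.480508 rad.
Applying the spherical law of cosines for sides, sin φ₂ = sin φ₁ cos δ + cos φ₁ sin δ cos θ = -0.358485, so φ₂ = -21.007°.
Then Δλ = atan2(-0.245156, 0.351722) = -0.608720 rad, from sin θ sin δ cos φ₁ over cos δ − sin φ₁ sin φ₂.
λ₂ = -176.156° + -34.877° = -211.033°, normalized to (−180°, 180°] → 148.967°.
The forward bearing on arrival equals the back-azimuth from the destination plus 180°.
Back-azimuth from P₂ (-21.01°, 148.97°) to P₁ (-62.66°, -176.16°), with Δλ' = λ₁ − λ₂ = -325.12°: atan2( sin Δλ' cos φ₁ , cos φ₂ sin φ₁ − sin φ₂ cos φ₁ cos Δλ' ) = 159.28°.
Final bearing = (159.28° + 180°) mod 360° = 339.28°.

final bearing 339.28°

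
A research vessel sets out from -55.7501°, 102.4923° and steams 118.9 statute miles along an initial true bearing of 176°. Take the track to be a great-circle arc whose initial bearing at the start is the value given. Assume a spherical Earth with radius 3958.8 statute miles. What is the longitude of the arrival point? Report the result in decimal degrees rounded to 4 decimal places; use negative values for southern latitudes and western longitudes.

longitude 102.7155°

Central angle δ = d/R = 0.030034 rad.
Start latitude φ₁ = -0.973023 rad; initial bearing θ = 3.071779 rad.
Applying the spherical law of cosines for sides, sin φ₂ = sin φ₁ cos δ + cos φ₁ sin δ cos θ = -0.843078, so φ₂ = -57.4666°.
Then Δλ = atan2(0.001179, 0.302669) = 0.003895 rad, from sin θ sin δ cos φ₁ over cos δ − sin φ₁ sin φ₂.
Hence λ₂ = 102.4923° + 0.2232° = 102.7155°.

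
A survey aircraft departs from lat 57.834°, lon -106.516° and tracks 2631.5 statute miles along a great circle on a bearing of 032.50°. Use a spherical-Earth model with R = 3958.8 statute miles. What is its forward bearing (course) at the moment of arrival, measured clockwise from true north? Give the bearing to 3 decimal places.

Central angle δ = d/R = 0.664722 rad.
With φ₁ = 57.834° = 1.009394 rad and θ = 32.5° = 0.567232 rad:
sin φ₂ = sin φ₁ cos δ + cos φ₁ sin δ cos θ = (0.846509)(0.787089) + (0.532374)(0.616840)(0.843391) = 0.943239
φ₂ = asin(0.943239) = 1.232251 rad = 70.603°.
For the longitude increment, Δλ = atan2( sin θ sin δ cos φ₁, cos δ − sin φ₁ sin φ₂ ) = atan2(0.176444, -0.011372) = 93.688°.
λ₂ = -106.516° + 93.688° = -12.828°.
The forward bearing on arrival equals the back-azimuth from the destination plus 180°.
Back-azimuth from P₂ (70.603°, -12.828°) to P₁ (57.834°, -106.516°), with Δλ' = λ₁ − λ₂ = -93.688°: atan2( sin Δλ' cos φ₁ , cos φ₂ sin φ₁ − sin φ₂ cos φ₁ cos Δλ' ) = 300.539°.
Final bearing = (300.539° + 180°) mod 360° = 120.539°.

final bearing 120.539°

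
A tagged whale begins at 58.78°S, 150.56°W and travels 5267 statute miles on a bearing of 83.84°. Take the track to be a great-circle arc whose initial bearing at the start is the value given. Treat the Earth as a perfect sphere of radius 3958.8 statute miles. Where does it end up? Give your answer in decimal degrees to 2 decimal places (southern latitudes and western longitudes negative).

Angular distance δ = d/R = 5267 / 3958.8 = 1.330454 rad.
Converting: φ₁ = -1.025905 rad, θ = 1.463284 rad.
Destination latitude: φ₂ = arcsin( sin φ₁ cos δ + cos φ₁ sin δ cos θ ) = arcsin(-0.149544) = -8.60°.
Δλ = atan2( sin θ sin δ cos φ₁ , cos δ − sin φ₁ sin φ₂ ) = atan2(0.500520, 0.110148) = 1.354182 rad = 77.59°.
λ₂ = λ₁ + Δλ = -72.97°.

latitude -8.60°, longitude -72.97°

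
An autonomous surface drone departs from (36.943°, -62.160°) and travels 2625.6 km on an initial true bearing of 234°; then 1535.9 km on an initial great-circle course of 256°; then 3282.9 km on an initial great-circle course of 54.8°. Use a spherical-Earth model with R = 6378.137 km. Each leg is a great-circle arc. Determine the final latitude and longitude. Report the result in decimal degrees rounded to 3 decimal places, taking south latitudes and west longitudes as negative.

Apply the spherical direct solution leg by leg, carrying full precision between legs.
Leg 1: from (36.943°, -62.160°), δ = 2625.6/6378.137 = 0.411656 rad, θ = 234° → φ = 21.275°, λ = -82.487°.
Leg 2: from (21.275°, -82.487°), δ = 1535.9/6378.137 = 0.240807 rad, θ = 256° → φ = 17.374°, λ = -96.519°.
Leg 3: from (17.374°, -96.519°), δ = 3282.9/6378.137 = 0.514711 rad, θ = 54.8° → φ = 32.055°, λ = -68.184°.

latitude 32.055°, longitude -68.184°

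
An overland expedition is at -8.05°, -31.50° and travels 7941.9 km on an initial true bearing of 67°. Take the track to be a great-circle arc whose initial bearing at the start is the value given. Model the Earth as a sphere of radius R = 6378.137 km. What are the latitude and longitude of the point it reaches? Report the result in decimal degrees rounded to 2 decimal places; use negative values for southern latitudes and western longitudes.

latitude 18.77°, longitude 35.59°

The arc subtends δ = 7941.9/6378.137 = 1.245176 rad at the centre.
Start latitude φ₁ = -0.140499 rad; initial bearing θ = 1.169371 rad.
Applying the spherical law of cosines for sides, sin φ₂ = sin φ₁ cos δ + cos φ₁ sin δ cos θ = 0.321754, so φ₂ = 18.77°.
Then Δλ = atan2(0.863541, 0.364955) = 1.170938 rad, from sin θ sin δ cos φ₁ over cos δ − sin φ₁ sin φ₂.
λ₂ = λ₁ + Δλ = 35.59°.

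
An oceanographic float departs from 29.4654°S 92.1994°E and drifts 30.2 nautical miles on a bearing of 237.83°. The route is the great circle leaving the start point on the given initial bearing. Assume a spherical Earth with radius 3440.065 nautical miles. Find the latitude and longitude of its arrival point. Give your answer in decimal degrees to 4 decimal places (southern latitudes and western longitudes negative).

latitude -29.7323°, longitude 91.7091°

Central angle δ = d/R = 0.008779 rad.
Start latitude φ₁ = -0.514268 rad; initial bearing θ = 4.150917 rad.
Destination latitude: φ₂ = arcsin( sin φ₁ cos δ + cos φ₁ sin δ cos θ ) = arcsin(-0.495948) = -29.7323°.
For the longitude increment, Δλ = atan2( sin θ sin δ cos φ₁, cos δ − sin φ₁ sin φ₂ ) = atan2(-0.006470, 0.756005) = -0.4903°.
λ₂ = λ₁ + Δλ = 91.7091°.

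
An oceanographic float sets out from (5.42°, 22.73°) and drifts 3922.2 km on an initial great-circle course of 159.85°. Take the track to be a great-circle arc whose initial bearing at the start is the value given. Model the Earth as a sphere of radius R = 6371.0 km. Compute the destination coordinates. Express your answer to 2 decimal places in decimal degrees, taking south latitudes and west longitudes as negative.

Angular distance δ = d/R = 3922.2 / 6371 = 0.615633 rad.
Converting: φ₁ = 0.094597 rad, θ = 2.789909 rad.
Applying the spherical law of cosines for sides, sin φ₂ = sin φ₁ cos δ + cos φ₁ sin δ cos θ = -0.462592, so φ₂ = -27.55°.
For the longitude increment, Δλ = atan2( sin θ sin δ cos φ₁, cos δ − sin φ₁ sin φ₂ ) = atan2(0.198039, 0.860102) = 12.97°.
λ₂ = λ₁ + Δλ = 35.70°.

latitude -27.55°, longitude 35.70°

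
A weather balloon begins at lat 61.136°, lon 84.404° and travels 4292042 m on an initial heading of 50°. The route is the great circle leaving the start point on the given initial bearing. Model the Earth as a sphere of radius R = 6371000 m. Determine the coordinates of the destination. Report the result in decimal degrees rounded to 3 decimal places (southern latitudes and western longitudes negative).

latitude 61.405°, longitude 171.281°

Central angle δ = d/R = 0.673684 rad.
With φ₁ = 61.136° = 1.067024 rad and θ = 50° = 0.872665 rad:
sin φ₂ = sin φ₁ cos δ + cos φ₁ sin δ cos θ = (0.875768)(0.781529) + (0.482732)(0.623870)(0.642788) = 0.878021
φ₂ = asin(0.878021) = 1.071711 rad = 61.405°.
For the longitude increment, Δλ = atan2( sin θ sin δ cos φ₁, cos δ − sin φ₁ sin φ₂ ) = atan2(0.230703, 0.012586) = 86.877°.
λ₂ = 84.404° + 86.877° = 171.281°.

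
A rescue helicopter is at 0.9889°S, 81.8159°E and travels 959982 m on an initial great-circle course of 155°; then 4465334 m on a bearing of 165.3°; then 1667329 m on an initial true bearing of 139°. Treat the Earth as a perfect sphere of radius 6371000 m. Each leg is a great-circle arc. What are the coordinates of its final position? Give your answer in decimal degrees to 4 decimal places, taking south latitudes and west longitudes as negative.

latitude -57.2664°, longitude 117.7219°

Apply the spherical direct solution leg by leg, carrying full precision between legs.
Leg 1: from (-0.9889°, 81.8159°), δ = 959982/6371000 = 0.150680 rad, θ = 155° → φ = -8.8060°, λ = 85.4966°.
Leg 2: from (-8.8060°, 85.4966°), δ = 4465334/6371000 = 0.700884 rad, θ = 165.3° → φ = -47.1750°, λ = 99.4269°.
Leg 3: from (-47.1750°, 99.4269°), δ = 1667329/6371000 = 0.261706 rad, θ = 139° → φ = -57.2664°, λ = 117.7219°.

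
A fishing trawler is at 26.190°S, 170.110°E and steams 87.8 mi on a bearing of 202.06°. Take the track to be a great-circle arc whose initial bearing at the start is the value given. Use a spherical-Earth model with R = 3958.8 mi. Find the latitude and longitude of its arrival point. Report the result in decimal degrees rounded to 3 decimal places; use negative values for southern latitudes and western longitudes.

latitude -27.367°, longitude 169.573°

δ = 87.8/3958.8 = 0.022178 rad (1.2707°).
Start latitude φ₁ = -0.457102 rad; initial bearing θ = 3.526612 rad.
sin φ₂ = sin φ₁ cos δ + cos φ₁ sin δ cos θ = (-0.441349)(0.999754) + (0.897335)(0.022177)(-0.926791) = -0.459684
φ₂ = asin(-0.459684) = -0.477639 rad = -27.367°.
Then Δλ = atan2(-0.007474, 0.796873) = -0.009379 rad, from sin θ sin δ cos φ₁ over cos δ − sin φ₁ sin φ₂.
λ₂ = λ₁ + Δλ = 169.573°.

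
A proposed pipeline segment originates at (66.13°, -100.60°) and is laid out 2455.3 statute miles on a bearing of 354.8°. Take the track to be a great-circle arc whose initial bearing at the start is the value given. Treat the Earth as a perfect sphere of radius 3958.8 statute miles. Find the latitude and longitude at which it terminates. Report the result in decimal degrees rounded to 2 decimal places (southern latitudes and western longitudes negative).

Central angle δ = d/R = 0.620213 rad.
Converting: φ₁ = 1.154186 rad, θ = 6.192428 rad.
Applying the spherical law of cosines for sides, sin φ₂ = sin φ₁ cos δ + cos φ₁ sin δ cos θ = 0.978376, so φ₂ = 78.06°.
Δλ = atan2( sin θ sin δ cos φ₁ , cos δ − sin φ₁ sin φ₂ ) = atan2(-0.021316, -0.080937) = -2.884074 rad = -165.25°.
λ₂ = -100.60° + -165.25° = -265.85°, normalized to (−180°, 180°] → 94.15°.

latitude 78.06°, longitude 94.15°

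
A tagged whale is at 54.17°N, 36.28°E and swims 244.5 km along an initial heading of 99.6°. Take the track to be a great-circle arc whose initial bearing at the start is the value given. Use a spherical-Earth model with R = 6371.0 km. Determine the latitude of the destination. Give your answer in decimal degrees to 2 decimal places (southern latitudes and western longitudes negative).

δ = 244.5/6371 = 0.038377 rad (2.1988°).
With φ₁ = 54.17° = 0.945445 rad and θ = 99.6° = 1.738348 rad:
Destination latitude: φ₂ = arcsin( sin φ₁ cos δ + cos φ₁ sin δ cos θ ) = arcsin(0.806415) = 53.75°.
For the longitude increment, Δλ = atan2( sin θ sin δ cos φ₁, cos δ − sin φ₁ sin φ₂ ) = atan2(0.022145, 0.345457) = 3.67°.
λ₂ = 36.28° + 3.67° = 39.95°.

latitude 53.75°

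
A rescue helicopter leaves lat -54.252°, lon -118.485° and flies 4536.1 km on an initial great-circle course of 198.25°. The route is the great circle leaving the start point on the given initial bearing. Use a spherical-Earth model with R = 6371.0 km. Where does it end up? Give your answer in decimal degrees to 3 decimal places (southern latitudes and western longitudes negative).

latitude -77.667°, longitude 134.840°

Angular distance δ = d/R = 4536.1 / 6371 = 0.711992 rad.
Start latitude φ₁ = -0.946876 rad; initial bearing θ = 3.460115 rad.
Destination latitude: φ₂ = arcsin( sin φ₁ cos δ + cos φ₁ sin δ cos θ ) = arcsin(-0.976925) = -77.667°.
Then Δλ = atan2(-0.119534, -0.035804) = -1.861826 rad, from sin θ sin δ cos φ₁ over cos δ − sin φ₁ sin φ₂.
λ₂ = -118.485° + -106.675° = -225.160°, normalized to (−180°, 180°] → 134.840°.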